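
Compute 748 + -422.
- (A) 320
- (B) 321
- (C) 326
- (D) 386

748 + -422 = 326
C) 326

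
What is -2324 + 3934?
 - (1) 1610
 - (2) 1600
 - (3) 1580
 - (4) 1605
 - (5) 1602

-2324 + 3934 = 1610
1) 1610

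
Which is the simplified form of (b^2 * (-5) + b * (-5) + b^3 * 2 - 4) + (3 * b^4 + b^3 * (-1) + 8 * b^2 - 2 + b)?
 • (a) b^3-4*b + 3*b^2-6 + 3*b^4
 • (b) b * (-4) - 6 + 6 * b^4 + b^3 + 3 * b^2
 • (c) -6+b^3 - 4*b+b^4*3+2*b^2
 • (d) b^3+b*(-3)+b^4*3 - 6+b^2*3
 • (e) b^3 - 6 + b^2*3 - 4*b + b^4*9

Adding the polynomials and combining like terms:
(b^2*(-5) + b*(-5) + b^3*2 - 4) + (3*b^4 + b^3*(-1) + 8*b^2 - 2 + b)
= b^3-4*b + 3*b^2-6 + 3*b^4
a) b^3-4*b + 3*b^2-6 + 3*b^4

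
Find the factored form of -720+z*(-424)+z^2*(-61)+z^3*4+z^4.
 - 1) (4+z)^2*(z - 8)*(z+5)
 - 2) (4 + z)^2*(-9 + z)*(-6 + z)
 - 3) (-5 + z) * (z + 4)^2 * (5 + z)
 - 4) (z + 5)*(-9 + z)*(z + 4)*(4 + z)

We need to factor -720+z*(-424)+z^2*(-61)+z^3*4+z^4.
The factored form is (z + 5)*(-9 + z)*(z + 4)*(4 + z).
4) (z + 5)*(-9 + z)*(z + 4)*(4 + z)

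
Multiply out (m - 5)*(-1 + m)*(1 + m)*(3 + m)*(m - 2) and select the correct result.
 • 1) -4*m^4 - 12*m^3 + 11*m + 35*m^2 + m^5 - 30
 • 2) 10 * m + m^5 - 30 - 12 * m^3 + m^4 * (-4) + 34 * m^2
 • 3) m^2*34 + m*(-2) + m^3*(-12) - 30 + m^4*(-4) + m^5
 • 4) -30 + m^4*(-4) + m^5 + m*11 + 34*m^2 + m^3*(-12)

Expanding (m - 5)*(-1 + m)*(1 + m)*(3 + m)*(m - 2):
= -30 + m^4*(-4) + m^5 + m*11 + 34*m^2 + m^3*(-12)
4) -30 + m^4*(-4) + m^5 + m*11 + 34*m^2 + m^3*(-12)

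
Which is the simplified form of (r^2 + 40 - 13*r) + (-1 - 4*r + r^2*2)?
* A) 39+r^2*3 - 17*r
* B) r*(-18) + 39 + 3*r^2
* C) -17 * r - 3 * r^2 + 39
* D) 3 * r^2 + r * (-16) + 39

Adding the polynomials and combining like terms:
(r^2 + 40 - 13*r) + (-1 - 4*r + r^2*2)
= 39+r^2*3 - 17*r
A) 39+r^2*3 - 17*r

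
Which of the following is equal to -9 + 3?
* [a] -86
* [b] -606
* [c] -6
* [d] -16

-9 + 3 = -6
c) -6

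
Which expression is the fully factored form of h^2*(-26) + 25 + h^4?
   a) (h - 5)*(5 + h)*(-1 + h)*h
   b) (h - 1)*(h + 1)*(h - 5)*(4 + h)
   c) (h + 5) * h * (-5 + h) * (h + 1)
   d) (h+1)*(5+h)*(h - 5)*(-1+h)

We need to factor h^2*(-26) + 25 + h^4.
The factored form is (h+1)*(5+h)*(h - 5)*(-1+h).
d) (h+1)*(5+h)*(h - 5)*(-1+h)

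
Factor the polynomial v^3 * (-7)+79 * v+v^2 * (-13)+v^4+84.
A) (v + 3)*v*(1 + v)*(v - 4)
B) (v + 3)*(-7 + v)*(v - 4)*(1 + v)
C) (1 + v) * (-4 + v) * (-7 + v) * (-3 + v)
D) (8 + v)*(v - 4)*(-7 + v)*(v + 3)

We need to factor v^3 * (-7)+79 * v+v^2 * (-13)+v^4+84.
The factored form is (v + 3)*(-7 + v)*(v - 4)*(1 + v).
B) (v + 3)*(-7 + v)*(v - 4)*(1 + v)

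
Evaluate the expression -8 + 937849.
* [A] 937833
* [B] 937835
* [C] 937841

-8 + 937849 = 937841
C) 937841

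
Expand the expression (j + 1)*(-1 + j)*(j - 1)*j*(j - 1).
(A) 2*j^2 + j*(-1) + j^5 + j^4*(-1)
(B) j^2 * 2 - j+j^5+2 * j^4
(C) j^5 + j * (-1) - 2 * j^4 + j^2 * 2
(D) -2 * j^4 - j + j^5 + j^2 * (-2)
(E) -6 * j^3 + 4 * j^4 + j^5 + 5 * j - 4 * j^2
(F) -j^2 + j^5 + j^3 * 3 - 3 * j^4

Expanding (j + 1)*(-1 + j)*(j - 1)*j*(j - 1):
= j^5 + j * (-1) - 2 * j^4 + j^2 * 2
C) j^5 + j * (-1) - 2 * j^4 + j^2 * 2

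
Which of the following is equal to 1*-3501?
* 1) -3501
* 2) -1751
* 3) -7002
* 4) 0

1 * -3501 = -3501
1) -3501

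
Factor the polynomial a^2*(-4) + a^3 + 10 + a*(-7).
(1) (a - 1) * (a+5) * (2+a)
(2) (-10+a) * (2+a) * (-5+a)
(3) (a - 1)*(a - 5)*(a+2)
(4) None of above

We need to factor a^2*(-4) + a^3 + 10 + a*(-7).
The factored form is (a - 1)*(a - 5)*(a+2).
3) (a - 1)*(a - 5)*(a+2)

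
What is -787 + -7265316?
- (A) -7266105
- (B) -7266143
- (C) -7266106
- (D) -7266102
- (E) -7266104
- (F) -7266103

-787 + -7265316 = -7266103
F) -7266103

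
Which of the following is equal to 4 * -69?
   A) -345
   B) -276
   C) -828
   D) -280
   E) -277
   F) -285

4 * -69 = -276
B) -276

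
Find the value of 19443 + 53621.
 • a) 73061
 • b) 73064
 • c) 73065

19443 + 53621 = 73064
b) 73064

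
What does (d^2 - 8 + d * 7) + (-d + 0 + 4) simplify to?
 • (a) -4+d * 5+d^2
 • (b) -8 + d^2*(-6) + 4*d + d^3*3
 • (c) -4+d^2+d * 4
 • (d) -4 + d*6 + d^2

Adding the polynomials and combining like terms:
(d^2 - 8 + d*7) + (-d + 0 + 4)
= -4 + d*6 + d^2
d) -4 + d*6 + d^2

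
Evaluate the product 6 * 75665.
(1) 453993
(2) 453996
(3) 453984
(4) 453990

6 * 75665 = 453990
4) 453990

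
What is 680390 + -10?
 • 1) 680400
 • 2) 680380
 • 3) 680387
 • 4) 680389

680390 + -10 = 680380
2) 680380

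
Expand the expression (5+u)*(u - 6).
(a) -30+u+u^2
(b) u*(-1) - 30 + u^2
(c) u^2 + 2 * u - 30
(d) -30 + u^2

Expanding (5+u)*(u - 6):
= u*(-1) - 30 + u^2
b) u*(-1) - 30 + u^2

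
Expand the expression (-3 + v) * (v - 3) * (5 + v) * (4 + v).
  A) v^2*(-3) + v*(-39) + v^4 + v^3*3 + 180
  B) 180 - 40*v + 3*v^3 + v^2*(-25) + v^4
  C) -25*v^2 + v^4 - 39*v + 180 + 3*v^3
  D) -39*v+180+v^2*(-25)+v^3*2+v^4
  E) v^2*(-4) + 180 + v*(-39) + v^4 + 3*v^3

Expanding (-3 + v) * (v - 3) * (5 + v) * (4 + v):
= -25*v^2 + v^4 - 39*v + 180 + 3*v^3
C) -25*v^2 + v^4 - 39*v + 180 + 3*v^3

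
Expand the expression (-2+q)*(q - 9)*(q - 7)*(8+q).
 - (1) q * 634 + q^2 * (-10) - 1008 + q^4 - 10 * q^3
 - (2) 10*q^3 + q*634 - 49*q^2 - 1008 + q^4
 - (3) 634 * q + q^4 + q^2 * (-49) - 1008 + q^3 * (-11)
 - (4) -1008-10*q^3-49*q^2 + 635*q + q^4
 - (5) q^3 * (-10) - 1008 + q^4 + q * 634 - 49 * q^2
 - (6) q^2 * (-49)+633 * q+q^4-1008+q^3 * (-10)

Expanding (-2+q)*(q - 9)*(q - 7)*(8+q):
= q^3 * (-10) - 1008 + q^4 + q * 634 - 49 * q^2
5) q^3 * (-10) - 1008 + q^4 + q * 634 - 49 * q^2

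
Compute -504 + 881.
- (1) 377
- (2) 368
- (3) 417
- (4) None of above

-504 + 881 = 377
1) 377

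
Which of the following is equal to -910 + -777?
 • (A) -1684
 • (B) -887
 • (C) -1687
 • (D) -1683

-910 + -777 = -1687
C) -1687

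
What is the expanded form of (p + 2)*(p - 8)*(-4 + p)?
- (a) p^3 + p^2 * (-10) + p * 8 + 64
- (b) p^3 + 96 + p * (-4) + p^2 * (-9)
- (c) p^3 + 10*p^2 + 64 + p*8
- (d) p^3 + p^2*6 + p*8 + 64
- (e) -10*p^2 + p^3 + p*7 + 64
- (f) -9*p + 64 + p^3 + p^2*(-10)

Expanding (p + 2)*(p - 8)*(-4 + p):
= p^3 + p^2 * (-10) + p * 8 + 64
a) p^3 + p^2 * (-10) + p * 8 + 64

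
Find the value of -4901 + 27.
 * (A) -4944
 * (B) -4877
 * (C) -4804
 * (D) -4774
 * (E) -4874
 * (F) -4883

-4901 + 27 = -4874
E) -4874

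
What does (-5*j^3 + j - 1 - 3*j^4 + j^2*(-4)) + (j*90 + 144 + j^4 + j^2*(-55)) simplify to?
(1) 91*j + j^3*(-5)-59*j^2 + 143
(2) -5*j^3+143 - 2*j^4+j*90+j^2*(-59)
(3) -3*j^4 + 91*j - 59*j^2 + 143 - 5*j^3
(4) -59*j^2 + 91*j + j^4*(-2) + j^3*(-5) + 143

Adding the polynomials and combining like terms:
(-5*j^3 + j - 1 - 3*j^4 + j^2*(-4)) + (j*90 + 144 + j^4 + j^2*(-55))
= -59*j^2 + 91*j + j^4*(-2) + j^3*(-5) + 143
4) -59*j^2 + 91*j + j^4*(-2) + j^3*(-5) + 143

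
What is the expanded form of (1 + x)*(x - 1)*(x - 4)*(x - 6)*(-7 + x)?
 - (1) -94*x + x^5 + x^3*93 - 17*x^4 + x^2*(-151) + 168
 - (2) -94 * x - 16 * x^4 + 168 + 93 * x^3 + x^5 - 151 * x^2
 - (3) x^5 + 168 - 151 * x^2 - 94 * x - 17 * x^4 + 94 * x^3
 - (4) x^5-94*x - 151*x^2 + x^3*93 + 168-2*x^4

Expanding (1 + x)*(x - 1)*(x - 4)*(x - 6)*(-7 + x):
= -94*x + x^5 + x^3*93 - 17*x^4 + x^2*(-151) + 168
1) -94*x + x^5 + x^3*93 - 17*x^4 + x^2*(-151) + 168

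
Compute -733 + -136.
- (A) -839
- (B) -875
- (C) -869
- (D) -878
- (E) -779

-733 + -136 = -869
C) -869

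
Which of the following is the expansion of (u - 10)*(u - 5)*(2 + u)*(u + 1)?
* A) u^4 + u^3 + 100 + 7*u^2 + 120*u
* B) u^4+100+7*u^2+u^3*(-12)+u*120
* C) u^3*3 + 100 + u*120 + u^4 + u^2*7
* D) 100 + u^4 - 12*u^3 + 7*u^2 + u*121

Expanding (u - 10)*(u - 5)*(2 + u)*(u + 1):
= u^4+100+7*u^2+u^3*(-12)+u*120
B) u^4+100+7*u^2+u^3*(-12)+u*120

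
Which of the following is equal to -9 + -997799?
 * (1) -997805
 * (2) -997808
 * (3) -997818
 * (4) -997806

-9 + -997799 = -997808
2) -997808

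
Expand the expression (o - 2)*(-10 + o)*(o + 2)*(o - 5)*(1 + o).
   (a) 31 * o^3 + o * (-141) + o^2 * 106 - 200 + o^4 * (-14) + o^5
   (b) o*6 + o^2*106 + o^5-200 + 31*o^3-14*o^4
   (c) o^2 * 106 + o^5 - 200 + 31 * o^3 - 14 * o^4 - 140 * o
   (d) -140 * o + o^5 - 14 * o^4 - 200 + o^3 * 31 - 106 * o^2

Expanding (o - 2)*(-10 + o)*(o + 2)*(o - 5)*(1 + o):
= o^2 * 106 + o^5 - 200 + 31 * o^3 - 14 * o^4 - 140 * o
c) o^2 * 106 + o^5 - 200 + 31 * o^3 - 14 * o^4 - 140 * o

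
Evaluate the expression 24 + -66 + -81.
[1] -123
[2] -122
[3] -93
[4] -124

First: 24 + -66 = -42
Then: -42 + -81 = -123
1) -123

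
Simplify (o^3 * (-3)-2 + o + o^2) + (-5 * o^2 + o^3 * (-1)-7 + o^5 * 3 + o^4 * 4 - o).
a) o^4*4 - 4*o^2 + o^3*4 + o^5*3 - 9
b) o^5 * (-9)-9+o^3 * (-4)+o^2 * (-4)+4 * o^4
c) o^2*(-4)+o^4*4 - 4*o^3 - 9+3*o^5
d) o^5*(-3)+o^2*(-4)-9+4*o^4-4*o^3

Adding the polynomials and combining like terms:
(o^3*(-3) - 2 + o + o^2) + (-5*o^2 + o^3*(-1) - 7 + o^5*3 + o^4*4 - o)
= o^2*(-4)+o^4*4 - 4*o^3 - 9+3*o^5
c) o^2*(-4)+o^4*4 - 4*o^3 - 9+3*o^5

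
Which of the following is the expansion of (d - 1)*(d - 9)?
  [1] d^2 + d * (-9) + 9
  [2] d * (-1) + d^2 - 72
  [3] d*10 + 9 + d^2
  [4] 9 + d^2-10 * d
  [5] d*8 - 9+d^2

Expanding (d - 1)*(d - 9):
= 9 + d^2-10 * d
4) 9 + d^2-10 * d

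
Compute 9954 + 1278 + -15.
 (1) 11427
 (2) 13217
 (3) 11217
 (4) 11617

First: 9954 + 1278 = 11232
Then: 11232 + -15 = 11217
3) 11217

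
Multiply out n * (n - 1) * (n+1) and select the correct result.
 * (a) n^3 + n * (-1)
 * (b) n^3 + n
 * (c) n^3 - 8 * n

Expanding n * (n - 1) * (n+1):
= n^3 + n * (-1)
a) n^3 + n * (-1)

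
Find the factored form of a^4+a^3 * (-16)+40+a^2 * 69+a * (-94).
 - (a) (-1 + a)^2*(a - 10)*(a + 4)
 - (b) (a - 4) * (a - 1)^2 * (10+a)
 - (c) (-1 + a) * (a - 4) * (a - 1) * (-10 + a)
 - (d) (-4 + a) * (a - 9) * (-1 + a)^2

We need to factor a^4+a^3 * (-16)+40+a^2 * 69+a * (-94).
The factored form is (-1 + a) * (a - 4) * (a - 1) * (-10 + a).
c) (-1 + a) * (a - 4) * (a - 1) * (-10 + a)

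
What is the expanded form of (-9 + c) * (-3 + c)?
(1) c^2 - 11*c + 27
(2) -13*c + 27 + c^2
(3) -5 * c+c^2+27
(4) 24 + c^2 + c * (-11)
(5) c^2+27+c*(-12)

Expanding (-9 + c) * (-3 + c):
= c^2+27+c*(-12)
5) c^2+27+c*(-12)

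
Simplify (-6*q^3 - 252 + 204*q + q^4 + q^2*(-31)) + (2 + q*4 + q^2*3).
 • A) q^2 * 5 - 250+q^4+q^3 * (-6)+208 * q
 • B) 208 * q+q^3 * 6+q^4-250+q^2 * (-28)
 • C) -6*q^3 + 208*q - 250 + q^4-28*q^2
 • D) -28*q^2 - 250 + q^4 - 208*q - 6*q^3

Adding the polynomials and combining like terms:
(-6*q^3 - 252 + 204*q + q^4 + q^2*(-31)) + (2 + q*4 + q^2*3)
= -6*q^3 + 208*q - 250 + q^4-28*q^2
C) -6*q^3 + 208*q - 250 + q^4-28*q^2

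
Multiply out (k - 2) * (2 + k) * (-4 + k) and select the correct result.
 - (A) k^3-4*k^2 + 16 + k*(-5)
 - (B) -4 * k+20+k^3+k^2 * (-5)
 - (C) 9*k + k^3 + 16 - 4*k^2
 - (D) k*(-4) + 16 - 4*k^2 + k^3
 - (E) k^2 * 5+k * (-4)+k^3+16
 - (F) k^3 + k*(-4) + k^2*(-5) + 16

Expanding (k - 2) * (2 + k) * (-4 + k):
= k*(-4) + 16 - 4*k^2 + k^3
D) k*(-4) + 16 - 4*k^2 + k^3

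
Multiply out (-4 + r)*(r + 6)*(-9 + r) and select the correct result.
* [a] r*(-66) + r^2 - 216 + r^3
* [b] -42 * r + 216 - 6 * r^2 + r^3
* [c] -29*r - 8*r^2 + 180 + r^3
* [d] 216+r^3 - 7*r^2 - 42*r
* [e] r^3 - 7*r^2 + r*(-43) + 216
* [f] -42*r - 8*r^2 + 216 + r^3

Expanding (-4 + r)*(r + 6)*(-9 + r):
= 216+r^3 - 7*r^2 - 42*r
d) 216+r^3 - 7*r^2 - 42*r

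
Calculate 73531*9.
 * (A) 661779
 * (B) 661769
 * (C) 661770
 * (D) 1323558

73531 * 9 = 661779
A) 661779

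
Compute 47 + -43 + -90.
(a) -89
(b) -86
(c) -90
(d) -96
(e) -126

First: 47 + -43 = 4
Then: 4 + -90 = -86
b) -86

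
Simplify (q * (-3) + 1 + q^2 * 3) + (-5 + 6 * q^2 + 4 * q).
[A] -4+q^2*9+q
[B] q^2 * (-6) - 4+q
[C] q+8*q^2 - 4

Adding the polynomials and combining like terms:
(q*(-3) + 1 + q^2*3) + (-5 + 6*q^2 + 4*q)
= -4+q^2*9+q
A) -4+q^2*9+q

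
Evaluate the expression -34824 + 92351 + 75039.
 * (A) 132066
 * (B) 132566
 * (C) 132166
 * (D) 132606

First: -34824 + 92351 = 57527
Then: 57527 + 75039 = 132566
B) 132566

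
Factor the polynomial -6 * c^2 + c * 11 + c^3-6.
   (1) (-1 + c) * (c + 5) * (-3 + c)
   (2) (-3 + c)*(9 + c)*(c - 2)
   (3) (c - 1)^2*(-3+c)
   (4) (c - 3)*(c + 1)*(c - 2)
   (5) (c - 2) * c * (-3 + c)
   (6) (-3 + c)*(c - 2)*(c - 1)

We need to factor -6 * c^2 + c * 11 + c^3-6.
The factored form is (-3 + c)*(c - 2)*(c - 1).
6) (-3 + c)*(c - 2)*(c - 1)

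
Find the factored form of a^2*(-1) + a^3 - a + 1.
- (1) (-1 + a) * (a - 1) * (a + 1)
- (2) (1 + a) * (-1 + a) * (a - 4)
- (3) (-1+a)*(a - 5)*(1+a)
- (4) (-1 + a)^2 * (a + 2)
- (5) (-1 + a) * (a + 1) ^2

We need to factor a^2*(-1) + a^3 - a + 1.
The factored form is (-1 + a) * (a - 1) * (a + 1).
1) (-1 + a) * (a - 1) * (a + 1)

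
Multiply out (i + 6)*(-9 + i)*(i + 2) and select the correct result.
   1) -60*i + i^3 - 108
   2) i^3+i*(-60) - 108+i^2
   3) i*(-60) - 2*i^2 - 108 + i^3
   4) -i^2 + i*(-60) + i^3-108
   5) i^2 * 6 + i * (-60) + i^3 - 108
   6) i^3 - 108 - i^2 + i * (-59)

Expanding (i + 6)*(-9 + i)*(i + 2):
= -i^2 + i*(-60) + i^3-108
4) -i^2 + i*(-60) + i^3-108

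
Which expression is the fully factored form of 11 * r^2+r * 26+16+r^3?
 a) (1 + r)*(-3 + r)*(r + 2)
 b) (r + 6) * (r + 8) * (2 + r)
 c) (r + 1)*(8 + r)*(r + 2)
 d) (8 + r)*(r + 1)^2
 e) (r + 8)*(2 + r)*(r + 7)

We need to factor 11 * r^2+r * 26+16+r^3.
The factored form is (r + 1)*(8 + r)*(r + 2).
c) (r + 1)*(8 + r)*(r + 2)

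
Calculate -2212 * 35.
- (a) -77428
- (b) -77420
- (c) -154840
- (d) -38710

-2212 * 35 = -77420
b) -77420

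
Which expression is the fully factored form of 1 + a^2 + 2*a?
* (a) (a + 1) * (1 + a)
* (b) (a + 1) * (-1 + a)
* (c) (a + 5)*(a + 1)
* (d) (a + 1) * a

We need to factor 1 + a^2 + 2*a.
The factored form is (a + 1) * (1 + a).
a) (a + 1) * (1 + a)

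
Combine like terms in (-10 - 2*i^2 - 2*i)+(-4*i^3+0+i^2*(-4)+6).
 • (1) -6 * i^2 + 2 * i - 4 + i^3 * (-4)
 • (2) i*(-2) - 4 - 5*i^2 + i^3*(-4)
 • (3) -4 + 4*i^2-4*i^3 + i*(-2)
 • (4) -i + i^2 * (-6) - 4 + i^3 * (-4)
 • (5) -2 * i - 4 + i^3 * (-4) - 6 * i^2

Adding the polynomials and combining like terms:
(-10 - 2*i^2 - 2*i) + (-4*i^3 + 0 + i^2*(-4) + 6)
= -2 * i - 4 + i^3 * (-4) - 6 * i^2
5) -2 * i - 4 + i^3 * (-4) - 6 * i^2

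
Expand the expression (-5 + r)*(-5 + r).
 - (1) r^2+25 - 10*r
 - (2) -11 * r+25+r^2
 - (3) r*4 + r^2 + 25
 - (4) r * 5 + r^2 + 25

Expanding (-5 + r)*(-5 + r):
= r^2+25 - 10*r
1) r^2+25 - 10*r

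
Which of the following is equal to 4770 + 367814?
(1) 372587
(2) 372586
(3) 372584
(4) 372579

4770 + 367814 = 372584
3) 372584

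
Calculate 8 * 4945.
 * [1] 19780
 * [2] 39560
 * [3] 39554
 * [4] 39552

8 * 4945 = 39560
2) 39560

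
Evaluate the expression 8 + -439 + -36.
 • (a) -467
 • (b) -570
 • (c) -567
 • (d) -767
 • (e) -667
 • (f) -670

First: 8 + -439 = -431
Then: -431 + -36 = -467
a) -467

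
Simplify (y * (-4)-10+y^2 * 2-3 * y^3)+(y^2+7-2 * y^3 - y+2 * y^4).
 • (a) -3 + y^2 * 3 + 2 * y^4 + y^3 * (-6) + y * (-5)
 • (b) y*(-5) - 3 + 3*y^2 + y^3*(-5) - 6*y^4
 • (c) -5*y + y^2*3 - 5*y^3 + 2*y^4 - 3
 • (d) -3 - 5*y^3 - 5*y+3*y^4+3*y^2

Adding the polynomials and combining like terms:
(y*(-4) - 10 + y^2*2 - 3*y^3) + (y^2 + 7 - 2*y^3 - y + 2*y^4)
= -5*y + y^2*3 - 5*y^3 + 2*y^4 - 3
c) -5*y + y^2*3 - 5*y^3 + 2*y^4 - 3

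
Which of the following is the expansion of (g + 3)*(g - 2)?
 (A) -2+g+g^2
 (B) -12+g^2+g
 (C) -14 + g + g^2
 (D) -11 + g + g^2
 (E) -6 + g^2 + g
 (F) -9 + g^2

Expanding (g + 3)*(g - 2):
= -6 + g^2 + g
E) -6 + g^2 + g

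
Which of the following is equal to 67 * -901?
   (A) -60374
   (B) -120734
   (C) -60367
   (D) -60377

67 * -901 = -60367
C) -60367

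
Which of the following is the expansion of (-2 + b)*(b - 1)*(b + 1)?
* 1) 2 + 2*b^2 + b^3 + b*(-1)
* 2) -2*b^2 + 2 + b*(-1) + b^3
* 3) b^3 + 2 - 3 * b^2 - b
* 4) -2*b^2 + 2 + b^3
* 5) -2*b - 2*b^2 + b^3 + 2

Expanding (-2 + b)*(b - 1)*(b + 1):
= -2*b^2 + 2 + b*(-1) + b^3
2) -2*b^2 + 2 + b*(-1) + b^3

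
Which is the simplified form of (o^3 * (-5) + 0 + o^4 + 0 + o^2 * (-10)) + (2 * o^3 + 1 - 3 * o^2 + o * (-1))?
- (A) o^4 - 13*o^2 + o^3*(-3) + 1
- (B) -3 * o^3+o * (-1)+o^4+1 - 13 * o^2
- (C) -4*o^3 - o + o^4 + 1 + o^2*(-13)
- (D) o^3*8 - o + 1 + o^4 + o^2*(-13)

Adding the polynomials and combining like terms:
(o^3*(-5) + 0 + o^4 + 0 + o^2*(-10)) + (2*o^3 + 1 - 3*o^2 + o*(-1))
= -3 * o^3+o * (-1)+o^4+1 - 13 * o^2
B) -3 * o^3+o * (-1)+o^4+1 - 13 * o^2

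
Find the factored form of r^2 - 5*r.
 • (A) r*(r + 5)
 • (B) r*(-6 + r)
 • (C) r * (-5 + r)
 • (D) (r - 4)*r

We need to factor r^2 - 5*r.
The factored form is r * (-5 + r).
C) r * (-5 + r)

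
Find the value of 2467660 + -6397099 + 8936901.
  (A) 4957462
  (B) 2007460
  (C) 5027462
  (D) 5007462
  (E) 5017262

First: 2467660 + -6397099 = -3929439
Then: -3929439 + 8936901 = 5007462
D) 5007462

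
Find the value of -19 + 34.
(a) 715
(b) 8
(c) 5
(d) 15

-19 + 34 = 15
d) 15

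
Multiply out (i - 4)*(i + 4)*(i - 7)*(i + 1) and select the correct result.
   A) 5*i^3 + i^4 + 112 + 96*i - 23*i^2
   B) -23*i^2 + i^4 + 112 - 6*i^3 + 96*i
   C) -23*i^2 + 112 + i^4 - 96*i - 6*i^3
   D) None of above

Expanding (i - 4)*(i + 4)*(i - 7)*(i + 1):
= -23*i^2 + i^4 + 112 - 6*i^3 + 96*i
B) -23*i^2 + i^4 + 112 - 6*i^3 + 96*i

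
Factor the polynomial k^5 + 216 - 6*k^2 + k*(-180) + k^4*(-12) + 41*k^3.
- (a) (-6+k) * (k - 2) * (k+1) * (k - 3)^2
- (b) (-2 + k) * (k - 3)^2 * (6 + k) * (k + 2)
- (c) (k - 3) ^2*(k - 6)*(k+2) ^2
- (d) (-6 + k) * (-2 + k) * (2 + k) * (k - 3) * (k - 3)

We need to factor k^5 + 216 - 6*k^2 + k*(-180) + k^4*(-12) + 41*k^3.
The factored form is (-6 + k) * (-2 + k) * (2 + k) * (k - 3) * (k - 3).
d) (-6 + k) * (-2 + k) * (2 + k) * (k - 3) * (k - 3)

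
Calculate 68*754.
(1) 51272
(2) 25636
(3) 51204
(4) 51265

68 * 754 = 51272
1) 51272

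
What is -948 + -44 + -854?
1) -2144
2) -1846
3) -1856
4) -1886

First: -948 + -44 = -992
Then: -992 + -854 = -1846
2) -1846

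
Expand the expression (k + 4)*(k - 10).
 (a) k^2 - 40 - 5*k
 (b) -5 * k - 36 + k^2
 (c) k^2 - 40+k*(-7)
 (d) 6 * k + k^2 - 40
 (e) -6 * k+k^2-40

Expanding (k + 4)*(k - 10):
= -6 * k+k^2-40
e) -6 * k+k^2-40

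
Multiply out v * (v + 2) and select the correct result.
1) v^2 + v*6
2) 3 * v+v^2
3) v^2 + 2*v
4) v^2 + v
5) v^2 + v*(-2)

Expanding v * (v + 2):
= v^2 + 2*v
3) v^2 + 2*v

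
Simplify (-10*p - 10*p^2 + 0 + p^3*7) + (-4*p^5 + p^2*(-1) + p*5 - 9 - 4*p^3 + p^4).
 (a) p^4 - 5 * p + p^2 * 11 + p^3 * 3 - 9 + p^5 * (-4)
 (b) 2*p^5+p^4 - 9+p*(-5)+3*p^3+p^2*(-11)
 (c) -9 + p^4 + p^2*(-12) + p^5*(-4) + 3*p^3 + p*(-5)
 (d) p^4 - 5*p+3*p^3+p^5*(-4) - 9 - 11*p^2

Adding the polynomials and combining like terms:
(-10*p - 10*p^2 + 0 + p^3*7) + (-4*p^5 + p^2*(-1) + p*5 - 9 - 4*p^3 + p^4)
= p^4 - 5*p+3*p^3+p^5*(-4) - 9 - 11*p^2
d) p^4 - 5*p+3*p^3+p^5*(-4) - 9 - 11*p^2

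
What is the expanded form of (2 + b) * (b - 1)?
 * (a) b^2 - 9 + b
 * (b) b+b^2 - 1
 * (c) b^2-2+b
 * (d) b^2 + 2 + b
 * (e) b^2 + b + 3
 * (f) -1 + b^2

Expanding (2 + b) * (b - 1):
= b^2-2+b
c) b^2-2+b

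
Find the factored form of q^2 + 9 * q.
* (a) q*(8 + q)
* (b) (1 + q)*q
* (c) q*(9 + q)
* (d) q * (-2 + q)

We need to factor q^2 + 9 * q.
The factored form is q*(9 + q).
c) q*(9 + q)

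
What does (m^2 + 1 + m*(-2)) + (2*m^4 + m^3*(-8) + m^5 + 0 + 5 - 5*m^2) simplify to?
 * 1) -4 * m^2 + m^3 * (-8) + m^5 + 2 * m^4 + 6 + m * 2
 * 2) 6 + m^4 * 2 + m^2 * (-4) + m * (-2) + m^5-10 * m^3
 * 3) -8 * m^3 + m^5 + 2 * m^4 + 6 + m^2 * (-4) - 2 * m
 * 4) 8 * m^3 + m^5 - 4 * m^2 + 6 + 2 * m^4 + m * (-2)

Adding the polynomials and combining like terms:
(m^2 + 1 + m*(-2)) + (2*m^4 + m^3*(-8) + m^5 + 0 + 5 - 5*m^2)
= -8 * m^3 + m^5 + 2 * m^4 + 6 + m^2 * (-4) - 2 * m
3) -8 * m^3 + m^5 + 2 * m^4 + 6 + m^2 * (-4) - 2 * m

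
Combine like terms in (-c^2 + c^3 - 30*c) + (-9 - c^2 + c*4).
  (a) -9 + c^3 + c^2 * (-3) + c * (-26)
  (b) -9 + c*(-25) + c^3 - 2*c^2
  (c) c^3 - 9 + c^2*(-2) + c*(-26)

Adding the polynomials and combining like terms:
(-c^2 + c^3 - 30*c) + (-9 - c^2 + c*4)
= c^3 - 9 + c^2*(-2) + c*(-26)
c) c^3 - 9 + c^2*(-2) + c*(-26)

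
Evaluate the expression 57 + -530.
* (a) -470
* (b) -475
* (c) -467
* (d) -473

57 + -530 = -473
d) -473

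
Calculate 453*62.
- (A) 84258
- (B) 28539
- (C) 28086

453 * 62 = 28086
C) 28086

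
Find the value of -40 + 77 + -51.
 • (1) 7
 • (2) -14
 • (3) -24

First: -40 + 77 = 37
Then: 37 + -51 = -14
2) -14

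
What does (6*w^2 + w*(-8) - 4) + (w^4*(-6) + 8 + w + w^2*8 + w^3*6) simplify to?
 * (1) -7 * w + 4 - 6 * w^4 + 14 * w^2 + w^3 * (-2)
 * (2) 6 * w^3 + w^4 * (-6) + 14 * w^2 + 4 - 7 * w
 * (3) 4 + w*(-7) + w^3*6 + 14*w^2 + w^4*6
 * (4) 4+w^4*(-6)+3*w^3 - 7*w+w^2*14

Adding the polynomials and combining like terms:
(6*w^2 + w*(-8) - 4) + (w^4*(-6) + 8 + w + w^2*8 + w^3*6)
= 6 * w^3 + w^4 * (-6) + 14 * w^2 + 4 - 7 * w
2) 6 * w^3 + w^4 * (-6) + 14 * w^2 + 4 - 7 * w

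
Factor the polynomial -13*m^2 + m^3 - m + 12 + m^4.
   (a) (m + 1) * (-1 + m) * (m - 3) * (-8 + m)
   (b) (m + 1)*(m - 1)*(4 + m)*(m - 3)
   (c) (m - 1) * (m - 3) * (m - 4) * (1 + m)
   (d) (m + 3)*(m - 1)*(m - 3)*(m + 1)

We need to factor -13*m^2 + m^3 - m + 12 + m^4.
The factored form is (m + 1)*(m - 1)*(4 + m)*(m - 3).
b) (m + 1)*(m - 1)*(4 + m)*(m - 3)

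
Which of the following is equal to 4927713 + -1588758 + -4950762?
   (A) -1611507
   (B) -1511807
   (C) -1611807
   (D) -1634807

First: 4927713 + -1588758 = 3338955
Then: 3338955 + -4950762 = -1611807
C) -1611807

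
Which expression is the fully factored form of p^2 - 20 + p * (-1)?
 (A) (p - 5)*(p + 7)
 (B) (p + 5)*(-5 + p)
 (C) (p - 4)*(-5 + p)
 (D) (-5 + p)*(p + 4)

We need to factor p^2 - 20 + p * (-1).
The factored form is (-5 + p)*(p + 4).
D) (-5 + p)*(p + 4)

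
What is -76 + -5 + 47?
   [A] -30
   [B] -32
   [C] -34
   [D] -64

First: -76 + -5 = -81
Then: -81 + 47 = -34
C) -34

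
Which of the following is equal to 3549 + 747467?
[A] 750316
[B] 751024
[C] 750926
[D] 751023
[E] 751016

3549 + 747467 = 751016
E) 751016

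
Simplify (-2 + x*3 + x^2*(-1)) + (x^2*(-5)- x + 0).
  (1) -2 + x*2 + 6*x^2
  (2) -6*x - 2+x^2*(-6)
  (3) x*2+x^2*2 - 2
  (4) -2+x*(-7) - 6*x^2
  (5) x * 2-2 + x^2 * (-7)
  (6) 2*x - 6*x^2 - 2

Adding the polynomials and combining like terms:
(-2 + x*3 + x^2*(-1)) + (x^2*(-5) - x + 0)
= 2*x - 6*x^2 - 2
6) 2*x - 6*x^2 - 2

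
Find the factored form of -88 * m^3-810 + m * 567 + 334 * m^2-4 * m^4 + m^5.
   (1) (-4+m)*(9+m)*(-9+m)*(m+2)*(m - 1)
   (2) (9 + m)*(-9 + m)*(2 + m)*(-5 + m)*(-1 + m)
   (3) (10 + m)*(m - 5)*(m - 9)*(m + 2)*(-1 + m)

We need to factor -88 * m^3-810 + m * 567 + 334 * m^2-4 * m^4 + m^5.
The factored form is (9 + m)*(-9 + m)*(2 + m)*(-5 + m)*(-1 + m).
2) (9 + m)*(-9 + m)*(2 + m)*(-5 + m)*(-1 + m)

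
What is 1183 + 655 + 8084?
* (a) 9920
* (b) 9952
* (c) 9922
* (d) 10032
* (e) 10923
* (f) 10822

First: 1183 + 655 = 1838
Then: 1838 + 8084 = 9922
c) 9922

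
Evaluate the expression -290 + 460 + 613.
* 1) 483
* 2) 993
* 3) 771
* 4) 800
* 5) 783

First: -290 + 460 = 170
Then: 170 + 613 = 783
5) 783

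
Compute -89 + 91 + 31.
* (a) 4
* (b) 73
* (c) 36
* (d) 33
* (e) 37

First: -89 + 91 = 2
Then: 2 + 31 = 33
d) 33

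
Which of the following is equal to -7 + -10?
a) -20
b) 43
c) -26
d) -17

-7 + -10 = -17
d) -17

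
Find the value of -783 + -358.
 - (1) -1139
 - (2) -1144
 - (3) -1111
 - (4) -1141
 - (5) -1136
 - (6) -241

-783 + -358 = -1141
4) -1141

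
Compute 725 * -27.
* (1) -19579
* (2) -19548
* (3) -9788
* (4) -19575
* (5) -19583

725 * -27 = -19575
4) -19575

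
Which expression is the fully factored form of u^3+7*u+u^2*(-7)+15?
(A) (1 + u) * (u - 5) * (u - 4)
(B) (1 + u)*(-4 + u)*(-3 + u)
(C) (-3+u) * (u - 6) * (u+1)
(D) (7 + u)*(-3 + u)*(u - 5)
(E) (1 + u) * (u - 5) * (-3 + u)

We need to factor u^3+7*u+u^2*(-7)+15.
The factored form is (1 + u) * (u - 5) * (-3 + u).
E) (1 + u) * (u - 5) * (-3 + u)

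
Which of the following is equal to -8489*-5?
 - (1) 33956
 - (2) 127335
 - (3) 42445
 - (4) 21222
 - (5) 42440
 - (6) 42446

-8489 * -5 = 42445
3) 42445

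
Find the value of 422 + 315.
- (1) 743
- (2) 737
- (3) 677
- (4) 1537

422 + 315 = 737
2) 737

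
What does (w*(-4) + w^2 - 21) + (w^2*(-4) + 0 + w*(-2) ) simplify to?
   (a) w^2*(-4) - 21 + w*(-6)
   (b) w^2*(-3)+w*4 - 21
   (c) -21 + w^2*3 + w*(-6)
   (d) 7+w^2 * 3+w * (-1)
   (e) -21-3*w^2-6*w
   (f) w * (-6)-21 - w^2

Adding the polynomials and combining like terms:
(w*(-4) + w^2 - 21) + (w^2*(-4) + 0 + w*(-2))
= -21-3*w^2-6*w
e) -21-3*w^2-6*w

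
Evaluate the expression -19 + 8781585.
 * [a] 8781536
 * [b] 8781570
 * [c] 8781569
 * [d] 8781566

-19 + 8781585 = 8781566
d) 8781566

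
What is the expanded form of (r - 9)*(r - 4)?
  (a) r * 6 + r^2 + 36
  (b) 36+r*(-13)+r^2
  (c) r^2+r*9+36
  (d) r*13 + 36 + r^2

Expanding (r - 9)*(r - 4):
= 36+r*(-13)+r^2
b) 36+r*(-13)+r^2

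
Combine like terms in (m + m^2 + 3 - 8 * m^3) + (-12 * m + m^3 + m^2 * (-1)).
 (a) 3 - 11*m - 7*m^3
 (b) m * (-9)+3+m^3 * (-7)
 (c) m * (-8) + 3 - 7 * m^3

Adding the polynomials and combining like terms:
(m + m^2 + 3 - 8*m^3) + (-12*m + m^3 + m^2*(-1))
= 3 - 11*m - 7*m^3
a) 3 - 11*m - 7*m^3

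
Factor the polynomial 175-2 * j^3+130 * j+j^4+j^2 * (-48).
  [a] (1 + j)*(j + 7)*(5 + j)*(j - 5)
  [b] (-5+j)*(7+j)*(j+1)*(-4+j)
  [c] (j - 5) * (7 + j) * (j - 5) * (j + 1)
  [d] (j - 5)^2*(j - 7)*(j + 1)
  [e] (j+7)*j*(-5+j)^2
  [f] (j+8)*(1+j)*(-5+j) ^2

We need to factor 175-2 * j^3+130 * j+j^4+j^2 * (-48).
The factored form is (j - 5) * (7 + j) * (j - 5) * (j + 1).
c) (j - 5) * (7 + j) * (j - 5) * (j + 1)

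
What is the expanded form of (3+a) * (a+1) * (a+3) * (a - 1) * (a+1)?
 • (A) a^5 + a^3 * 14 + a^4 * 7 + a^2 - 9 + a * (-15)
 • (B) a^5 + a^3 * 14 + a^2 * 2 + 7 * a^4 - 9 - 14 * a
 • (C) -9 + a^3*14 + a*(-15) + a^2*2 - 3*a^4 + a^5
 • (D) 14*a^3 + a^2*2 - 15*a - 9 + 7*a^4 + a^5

Expanding (3+a) * (a+1) * (a+3) * (a - 1) * (a+1):
= 14*a^3 + a^2*2 - 15*a - 9 + 7*a^4 + a^5
D) 14*a^3 + a^2*2 - 15*a - 9 + 7*a^4 + a^5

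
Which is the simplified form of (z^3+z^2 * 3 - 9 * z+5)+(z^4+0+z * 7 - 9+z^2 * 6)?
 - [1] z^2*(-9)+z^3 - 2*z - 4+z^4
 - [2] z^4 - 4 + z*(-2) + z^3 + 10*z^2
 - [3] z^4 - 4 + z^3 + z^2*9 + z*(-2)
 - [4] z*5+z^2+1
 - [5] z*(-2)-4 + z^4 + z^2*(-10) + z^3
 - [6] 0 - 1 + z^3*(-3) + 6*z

Adding the polynomials and combining like terms:
(z^3 + z^2*3 - 9*z + 5) + (z^4 + 0 + z*7 - 9 + z^2*6)
= z^4 - 4 + z^3 + z^2*9 + z*(-2)
3) z^4 - 4 + z^3 + z^2*9 + z*(-2)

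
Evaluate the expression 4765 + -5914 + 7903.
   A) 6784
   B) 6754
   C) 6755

First: 4765 + -5914 = -1149
Then: -1149 + 7903 = 6754
B) 6754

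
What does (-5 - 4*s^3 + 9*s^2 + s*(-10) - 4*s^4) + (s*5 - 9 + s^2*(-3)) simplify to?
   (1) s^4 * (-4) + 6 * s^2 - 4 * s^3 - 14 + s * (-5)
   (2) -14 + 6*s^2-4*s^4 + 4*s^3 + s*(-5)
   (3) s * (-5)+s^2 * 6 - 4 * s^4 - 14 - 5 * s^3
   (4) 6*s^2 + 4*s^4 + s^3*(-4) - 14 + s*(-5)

Adding the polynomials and combining like terms:
(-5 - 4*s^3 + 9*s^2 + s*(-10) - 4*s^4) + (s*5 - 9 + s^2*(-3))
= s^4 * (-4) + 6 * s^2 - 4 * s^3 - 14 + s * (-5)
1) s^4 * (-4) + 6 * s^2 - 4 * s^3 - 14 + s * (-5)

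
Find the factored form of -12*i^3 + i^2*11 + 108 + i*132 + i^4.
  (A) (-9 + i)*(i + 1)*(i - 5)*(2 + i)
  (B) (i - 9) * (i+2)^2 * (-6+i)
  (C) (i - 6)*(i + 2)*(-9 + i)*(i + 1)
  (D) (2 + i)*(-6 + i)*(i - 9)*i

We need to factor -12*i^3 + i^2*11 + 108 + i*132 + i^4.
The factored form is (i - 6)*(i + 2)*(-9 + i)*(i + 1).
C) (i - 6)*(i + 2)*(-9 + i)*(i + 1)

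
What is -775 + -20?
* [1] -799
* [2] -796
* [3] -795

-775 + -20 = -795
3) -795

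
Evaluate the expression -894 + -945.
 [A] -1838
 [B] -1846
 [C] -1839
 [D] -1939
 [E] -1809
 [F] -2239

-894 + -945 = -1839
C) -1839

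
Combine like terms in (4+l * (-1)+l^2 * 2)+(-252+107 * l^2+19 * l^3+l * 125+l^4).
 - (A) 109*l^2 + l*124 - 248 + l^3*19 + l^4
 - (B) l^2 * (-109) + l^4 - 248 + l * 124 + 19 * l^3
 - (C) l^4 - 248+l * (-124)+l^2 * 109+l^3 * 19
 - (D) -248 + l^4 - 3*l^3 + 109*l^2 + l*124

Adding the polynomials and combining like terms:
(4 + l*(-1) + l^2*2) + (-252 + 107*l^2 + 19*l^3 + l*125 + l^4)
= 109*l^2 + l*124 - 248 + l^3*19 + l^4
A) 109*l^2 + l*124 - 248 + l^3*19 + l^4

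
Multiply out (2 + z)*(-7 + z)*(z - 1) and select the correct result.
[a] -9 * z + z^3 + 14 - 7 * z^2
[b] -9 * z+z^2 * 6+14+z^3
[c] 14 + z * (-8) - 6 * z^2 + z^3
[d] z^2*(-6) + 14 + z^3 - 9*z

Expanding (2 + z)*(-7 + z)*(z - 1):
= z^2*(-6) + 14 + z^3 - 9*z
d) z^2*(-6) + 14 + z^3 - 9*z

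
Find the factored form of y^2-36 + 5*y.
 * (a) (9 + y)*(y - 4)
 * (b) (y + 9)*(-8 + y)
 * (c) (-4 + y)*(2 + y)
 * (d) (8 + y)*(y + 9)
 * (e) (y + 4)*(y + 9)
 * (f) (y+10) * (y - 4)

We need to factor y^2-36 + 5*y.
The factored form is (9 + y)*(y - 4).
a) (9 + y)*(y - 4)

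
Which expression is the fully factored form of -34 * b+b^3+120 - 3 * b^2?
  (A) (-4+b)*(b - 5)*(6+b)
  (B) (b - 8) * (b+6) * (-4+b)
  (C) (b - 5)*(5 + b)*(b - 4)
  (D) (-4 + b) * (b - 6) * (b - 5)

We need to factor -34 * b+b^3+120 - 3 * b^2.
The factored form is (-4+b)*(b - 5)*(6+b).
A) (-4+b)*(b - 5)*(6+b)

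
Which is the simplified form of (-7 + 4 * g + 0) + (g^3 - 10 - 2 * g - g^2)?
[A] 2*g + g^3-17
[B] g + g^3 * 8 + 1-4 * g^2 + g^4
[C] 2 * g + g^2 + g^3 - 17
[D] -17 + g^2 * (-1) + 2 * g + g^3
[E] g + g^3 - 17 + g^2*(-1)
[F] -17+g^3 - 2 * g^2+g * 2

Adding the polynomials and combining like terms:
(-7 + 4*g + 0) + (g^3 - 10 - 2*g - g^2)
= -17 + g^2 * (-1) + 2 * g + g^3
D) -17 + g^2 * (-1) + 2 * g + g^3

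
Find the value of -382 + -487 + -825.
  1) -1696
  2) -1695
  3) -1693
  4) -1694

First: -382 + -487 = -869
Then: -869 + -825 = -1694
4) -1694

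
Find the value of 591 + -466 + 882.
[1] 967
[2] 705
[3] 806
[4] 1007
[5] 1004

First: 591 + -466 = 125
Then: 125 + 882 = 1007
4) 1007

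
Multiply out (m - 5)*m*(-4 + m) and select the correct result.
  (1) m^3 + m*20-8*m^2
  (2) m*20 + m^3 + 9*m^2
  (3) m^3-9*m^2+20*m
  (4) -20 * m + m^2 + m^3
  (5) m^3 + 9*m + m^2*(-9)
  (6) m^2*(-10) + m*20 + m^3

Expanding (m - 5)*m*(-4 + m):
= m^3-9*m^2+20*m
3) m^3-9*m^2+20*m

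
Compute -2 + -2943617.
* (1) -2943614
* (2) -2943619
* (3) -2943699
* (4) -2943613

-2 + -2943617 = -2943619
2) -2943619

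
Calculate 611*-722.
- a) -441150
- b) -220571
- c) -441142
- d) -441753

611 * -722 = -441142
c) -441142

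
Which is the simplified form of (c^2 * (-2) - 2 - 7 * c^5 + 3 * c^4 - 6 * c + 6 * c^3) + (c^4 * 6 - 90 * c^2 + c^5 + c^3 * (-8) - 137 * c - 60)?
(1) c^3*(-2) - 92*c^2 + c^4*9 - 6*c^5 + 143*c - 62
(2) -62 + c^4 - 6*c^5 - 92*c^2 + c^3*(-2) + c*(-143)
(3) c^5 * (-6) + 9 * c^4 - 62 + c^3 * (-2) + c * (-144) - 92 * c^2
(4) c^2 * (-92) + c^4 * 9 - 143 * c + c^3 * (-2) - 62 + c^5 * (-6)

Adding the polynomials and combining like terms:
(c^2*(-2) - 2 - 7*c^5 + 3*c^4 - 6*c + 6*c^3) + (c^4*6 - 90*c^2 + c^5 + c^3*(-8) - 137*c - 60)
= c^2 * (-92) + c^4 * 9 - 143 * c + c^3 * (-2) - 62 + c^5 * (-6)
4) c^2 * (-92) + c^4 * 9 - 143 * c + c^3 * (-2) - 62 + c^5 * (-6)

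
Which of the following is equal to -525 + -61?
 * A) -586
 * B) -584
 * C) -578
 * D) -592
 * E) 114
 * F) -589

-525 + -61 = -586
A) -586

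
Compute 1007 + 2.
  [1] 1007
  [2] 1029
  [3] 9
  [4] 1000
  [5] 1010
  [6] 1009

1007 + 2 = 1009
6) 1009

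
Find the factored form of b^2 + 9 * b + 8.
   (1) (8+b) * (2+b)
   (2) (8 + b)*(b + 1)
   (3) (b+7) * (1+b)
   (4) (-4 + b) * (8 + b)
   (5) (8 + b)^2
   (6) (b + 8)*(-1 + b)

We need to factor b^2 + 9 * b + 8.
The factored form is (8 + b)*(b + 1).
2) (8 + b)*(b + 1)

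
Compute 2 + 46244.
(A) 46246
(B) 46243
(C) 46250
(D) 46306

2 + 46244 = 46246
A) 46246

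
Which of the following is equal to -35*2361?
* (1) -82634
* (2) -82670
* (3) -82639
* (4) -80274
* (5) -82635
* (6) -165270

-35 * 2361 = -82635
5) -82635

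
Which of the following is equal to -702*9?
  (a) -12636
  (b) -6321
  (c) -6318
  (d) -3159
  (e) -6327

-702 * 9 = -6318
c) -6318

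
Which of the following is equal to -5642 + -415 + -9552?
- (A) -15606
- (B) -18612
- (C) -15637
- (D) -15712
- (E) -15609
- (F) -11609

First: -5642 + -415 = -6057
Then: -6057 + -9552 = -15609
E) -15609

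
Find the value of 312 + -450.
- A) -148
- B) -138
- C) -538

312 + -450 = -138
B) -138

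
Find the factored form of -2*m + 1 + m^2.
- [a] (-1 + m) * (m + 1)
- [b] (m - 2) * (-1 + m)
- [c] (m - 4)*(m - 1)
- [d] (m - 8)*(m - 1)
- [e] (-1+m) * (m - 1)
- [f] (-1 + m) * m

We need to factor -2*m + 1 + m^2.
The factored form is (-1+m) * (m - 1).
e) (-1+m) * (m - 1)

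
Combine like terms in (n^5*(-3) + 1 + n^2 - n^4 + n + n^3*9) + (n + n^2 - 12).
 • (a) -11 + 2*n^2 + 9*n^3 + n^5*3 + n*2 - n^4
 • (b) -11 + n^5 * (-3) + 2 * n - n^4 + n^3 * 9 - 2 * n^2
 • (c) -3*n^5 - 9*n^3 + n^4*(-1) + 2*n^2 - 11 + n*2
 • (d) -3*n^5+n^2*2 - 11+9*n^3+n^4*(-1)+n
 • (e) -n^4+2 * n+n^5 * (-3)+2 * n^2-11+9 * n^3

Adding the polynomials and combining like terms:
(n^5*(-3) + 1 + n^2 - n^4 + n + n^3*9) + (n + n^2 - 12)
= -n^4+2 * n+n^5 * (-3)+2 * n^2-11+9 * n^3
e) -n^4+2 * n+n^5 * (-3)+2 * n^2-11+9 * n^3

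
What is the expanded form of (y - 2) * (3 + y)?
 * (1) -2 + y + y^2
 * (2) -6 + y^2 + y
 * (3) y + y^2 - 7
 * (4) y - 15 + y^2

Expanding (y - 2) * (3 + y):
= -6 + y^2 + y
2) -6 + y^2 + y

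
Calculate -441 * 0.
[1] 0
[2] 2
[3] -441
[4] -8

-441 * 0 = 0
1) 0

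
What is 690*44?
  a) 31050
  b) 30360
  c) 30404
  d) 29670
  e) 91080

690 * 44 = 30360
b) 30360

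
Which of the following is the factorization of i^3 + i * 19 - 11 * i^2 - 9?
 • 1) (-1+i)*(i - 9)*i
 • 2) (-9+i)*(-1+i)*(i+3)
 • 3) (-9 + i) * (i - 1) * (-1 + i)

We need to factor i^3 + i * 19 - 11 * i^2 - 9.
The factored form is (-9 + i) * (i - 1) * (-1 + i).
3) (-9 + i) * (i - 1) * (-1 + i)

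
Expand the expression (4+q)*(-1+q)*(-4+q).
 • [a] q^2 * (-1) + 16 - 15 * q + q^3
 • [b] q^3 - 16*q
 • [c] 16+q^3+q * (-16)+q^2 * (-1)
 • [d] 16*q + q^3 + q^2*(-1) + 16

Expanding (4+q)*(-1+q)*(-4+q):
= 16+q^3+q * (-16)+q^2 * (-1)
c) 16+q^3+q * (-16)+q^2 * (-1)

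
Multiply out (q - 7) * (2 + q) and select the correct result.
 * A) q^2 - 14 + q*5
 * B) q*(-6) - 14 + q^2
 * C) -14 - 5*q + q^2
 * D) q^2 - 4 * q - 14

Expanding (q - 7) * (2 + q):
= -14 - 5*q + q^2
C) -14 - 5*q + q^2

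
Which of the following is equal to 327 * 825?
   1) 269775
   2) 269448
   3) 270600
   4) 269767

327 * 825 = 269775
1) 269775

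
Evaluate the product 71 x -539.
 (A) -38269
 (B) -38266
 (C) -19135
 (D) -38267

71 * -539 = -38269
A) -38269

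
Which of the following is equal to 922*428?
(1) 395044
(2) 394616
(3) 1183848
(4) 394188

922 * 428 = 394616
2) 394616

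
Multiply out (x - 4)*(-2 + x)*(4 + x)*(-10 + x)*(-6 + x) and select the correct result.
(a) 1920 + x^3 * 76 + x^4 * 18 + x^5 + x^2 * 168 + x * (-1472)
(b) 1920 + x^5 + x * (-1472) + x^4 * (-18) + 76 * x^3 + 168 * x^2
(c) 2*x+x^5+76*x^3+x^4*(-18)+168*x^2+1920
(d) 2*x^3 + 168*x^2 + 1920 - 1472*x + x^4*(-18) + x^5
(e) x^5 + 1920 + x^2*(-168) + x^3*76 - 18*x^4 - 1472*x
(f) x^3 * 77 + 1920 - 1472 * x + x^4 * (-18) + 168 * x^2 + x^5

Expanding (x - 4)*(-2 + x)*(4 + x)*(-10 + x)*(-6 + x):
= 1920 + x^5 + x * (-1472) + x^4 * (-18) + 76 * x^3 + 168 * x^2
b) 1920 + x^5 + x * (-1472) + x^4 * (-18) + 76 * x^3 + 168 * x^2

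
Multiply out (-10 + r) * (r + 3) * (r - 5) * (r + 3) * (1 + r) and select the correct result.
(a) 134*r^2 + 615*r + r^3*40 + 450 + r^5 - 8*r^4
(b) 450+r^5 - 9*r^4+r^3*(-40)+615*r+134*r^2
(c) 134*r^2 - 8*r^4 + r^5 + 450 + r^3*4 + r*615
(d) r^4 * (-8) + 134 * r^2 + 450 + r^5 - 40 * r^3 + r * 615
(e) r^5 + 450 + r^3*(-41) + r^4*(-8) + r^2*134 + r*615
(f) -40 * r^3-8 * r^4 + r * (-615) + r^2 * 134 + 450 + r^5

Expanding (-10 + r) * (r + 3) * (r - 5) * (r + 3) * (1 + r):
= r^4 * (-8) + 134 * r^2 + 450 + r^5 - 40 * r^3 + r * 615
d) r^4 * (-8) + 134 * r^2 + 450 + r^5 - 40 * r^3 + r * 615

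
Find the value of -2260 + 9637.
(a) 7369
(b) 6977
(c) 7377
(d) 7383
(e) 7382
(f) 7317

-2260 + 9637 = 7377
c) 7377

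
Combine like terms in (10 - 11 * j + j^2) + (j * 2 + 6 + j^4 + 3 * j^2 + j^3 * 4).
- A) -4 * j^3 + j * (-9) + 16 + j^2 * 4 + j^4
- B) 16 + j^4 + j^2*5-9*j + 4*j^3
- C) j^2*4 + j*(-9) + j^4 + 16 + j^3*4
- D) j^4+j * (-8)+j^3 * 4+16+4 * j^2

Adding the polynomials and combining like terms:
(10 - 11*j + j^2) + (j*2 + 6 + j^4 + 3*j^2 + j^3*4)
= j^2*4 + j*(-9) + j^4 + 16 + j^3*4
C) j^2*4 + j*(-9) + j^4 + 16 + j^3*4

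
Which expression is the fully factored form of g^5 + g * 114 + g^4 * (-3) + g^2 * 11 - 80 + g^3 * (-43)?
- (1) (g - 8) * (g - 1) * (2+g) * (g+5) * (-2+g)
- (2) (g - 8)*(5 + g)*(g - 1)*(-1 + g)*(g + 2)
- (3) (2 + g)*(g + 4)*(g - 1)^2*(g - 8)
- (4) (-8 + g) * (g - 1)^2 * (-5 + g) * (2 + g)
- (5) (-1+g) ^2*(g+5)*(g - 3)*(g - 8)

We need to factor g^5 + g * 114 + g^4 * (-3) + g^2 * 11 - 80 + g^3 * (-43).
The factored form is (g - 8)*(5 + g)*(g - 1)*(-1 + g)*(g + 2).
2) (g - 8)*(5 + g)*(g - 1)*(-1 + g)*(g + 2)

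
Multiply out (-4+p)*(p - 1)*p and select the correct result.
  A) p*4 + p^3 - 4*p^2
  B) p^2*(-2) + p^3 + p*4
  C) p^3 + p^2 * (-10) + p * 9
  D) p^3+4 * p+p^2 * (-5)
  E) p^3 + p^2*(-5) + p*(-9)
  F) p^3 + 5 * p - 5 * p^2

Expanding (-4+p)*(p - 1)*p:
= p^3+4 * p+p^2 * (-5)
D) p^3+4 * p+p^2 * (-5)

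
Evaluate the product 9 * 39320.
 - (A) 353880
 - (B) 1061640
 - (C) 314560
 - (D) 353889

9 * 39320 = 353880
A) 353880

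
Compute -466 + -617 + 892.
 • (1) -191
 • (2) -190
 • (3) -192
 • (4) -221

First: -466 + -617 = -1083
Then: -1083 + 892 = -191
1) -191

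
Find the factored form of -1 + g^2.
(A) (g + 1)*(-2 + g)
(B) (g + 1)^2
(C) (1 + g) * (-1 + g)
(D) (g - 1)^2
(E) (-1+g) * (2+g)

We need to factor -1 + g^2.
The factored form is (1 + g) * (-1 + g).
C) (1 + g) * (-1 + g)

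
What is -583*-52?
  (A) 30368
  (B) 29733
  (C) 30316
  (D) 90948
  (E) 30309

-583 * -52 = 30316
C) 30316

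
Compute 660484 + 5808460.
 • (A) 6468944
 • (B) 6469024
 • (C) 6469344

660484 + 5808460 = 6468944
A) 6468944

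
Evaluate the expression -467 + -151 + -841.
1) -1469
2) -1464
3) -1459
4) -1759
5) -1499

First: -467 + -151 = -618
Then: -618 + -841 = -1459
3) -1459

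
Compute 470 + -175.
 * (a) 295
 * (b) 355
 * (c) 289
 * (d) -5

470 + -175 = 295
a) 295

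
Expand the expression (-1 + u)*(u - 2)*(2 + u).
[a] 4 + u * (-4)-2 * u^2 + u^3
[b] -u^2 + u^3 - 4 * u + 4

Expanding (-1 + u)*(u - 2)*(2 + u):
= -u^2 + u^3 - 4 * u + 4
b) -u^2 + u^3 - 4 * u + 4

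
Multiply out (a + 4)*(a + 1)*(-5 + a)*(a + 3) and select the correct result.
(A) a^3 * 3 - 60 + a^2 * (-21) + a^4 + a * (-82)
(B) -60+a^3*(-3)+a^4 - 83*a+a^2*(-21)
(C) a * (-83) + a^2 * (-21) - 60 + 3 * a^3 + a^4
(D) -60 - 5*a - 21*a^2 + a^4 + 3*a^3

Expanding (a + 4)*(a + 1)*(-5 + a)*(a + 3):
= a * (-83) + a^2 * (-21) - 60 + 3 * a^3 + a^4
C) a * (-83) + a^2 * (-21) - 60 + 3 * a^3 + a^4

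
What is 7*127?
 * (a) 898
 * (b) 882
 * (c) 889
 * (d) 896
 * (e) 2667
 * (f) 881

7 * 127 = 889
c) 889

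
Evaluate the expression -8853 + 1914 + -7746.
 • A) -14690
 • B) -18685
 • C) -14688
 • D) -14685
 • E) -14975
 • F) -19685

First: -8853 + 1914 = -6939
Then: -6939 + -7746 = -14685
D) -14685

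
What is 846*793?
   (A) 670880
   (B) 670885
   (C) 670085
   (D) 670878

846 * 793 = 670878
D) 670878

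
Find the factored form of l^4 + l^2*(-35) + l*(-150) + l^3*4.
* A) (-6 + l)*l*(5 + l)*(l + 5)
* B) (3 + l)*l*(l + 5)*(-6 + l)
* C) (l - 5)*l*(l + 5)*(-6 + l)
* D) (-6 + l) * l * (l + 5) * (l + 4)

We need to factor l^4 + l^2*(-35) + l*(-150) + l^3*4.
The factored form is (-6 + l)*l*(5 + l)*(l + 5).
A) (-6 + l)*l*(5 + l)*(l + 5)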